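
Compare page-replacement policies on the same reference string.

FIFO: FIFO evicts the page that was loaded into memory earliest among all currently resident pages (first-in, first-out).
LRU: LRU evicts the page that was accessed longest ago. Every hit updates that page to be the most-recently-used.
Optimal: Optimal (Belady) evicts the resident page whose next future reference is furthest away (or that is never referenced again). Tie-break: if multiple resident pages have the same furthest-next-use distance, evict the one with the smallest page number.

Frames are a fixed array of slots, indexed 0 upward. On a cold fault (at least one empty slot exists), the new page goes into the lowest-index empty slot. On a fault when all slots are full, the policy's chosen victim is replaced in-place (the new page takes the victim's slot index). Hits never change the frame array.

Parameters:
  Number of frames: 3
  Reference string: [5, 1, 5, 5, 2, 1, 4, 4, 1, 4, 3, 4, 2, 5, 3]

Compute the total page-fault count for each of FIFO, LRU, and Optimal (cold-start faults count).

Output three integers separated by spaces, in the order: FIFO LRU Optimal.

Answer: 6 8 6

Derivation:
--- FIFO ---
  step 0: ref 5 -> FAULT, frames=[5,-,-] (faults so far: 1)
  step 1: ref 1 -> FAULT, frames=[5,1,-] (faults so far: 2)
  step 2: ref 5 -> HIT, frames=[5,1,-] (faults so far: 2)
  step 3: ref 5 -> HIT, frames=[5,1,-] (faults so far: 2)
  step 4: ref 2 -> FAULT, frames=[5,1,2] (faults so far: 3)
  step 5: ref 1 -> HIT, frames=[5,1,2] (faults so far: 3)
  step 6: ref 4 -> FAULT, evict 5, frames=[4,1,2] (faults so far: 4)
  step 7: ref 4 -> HIT, frames=[4,1,2] (faults so far: 4)
  step 8: ref 1 -> HIT, frames=[4,1,2] (faults so far: 4)
  step 9: ref 4 -> HIT, frames=[4,1,2] (faults so far: 4)
  step 10: ref 3 -> FAULT, evict 1, frames=[4,3,2] (faults so far: 5)
  step 11: ref 4 -> HIT, frames=[4,3,2] (faults so far: 5)
  step 12: ref 2 -> HIT, frames=[4,3,2] (faults so far: 5)
  step 13: ref 5 -> FAULT, evict 2, frames=[4,3,5] (faults so far: 6)
  step 14: ref 3 -> HIT, frames=[4,3,5] (faults so far: 6)
  FIFO total faults: 6
--- LRU ---
  step 0: ref 5 -> FAULT, frames=[5,-,-] (faults so far: 1)
  step 1: ref 1 -> FAULT, frames=[5,1,-] (faults so far: 2)
  step 2: ref 5 -> HIT, frames=[5,1,-] (faults so far: 2)
  step 3: ref 5 -> HIT, frames=[5,1,-] (faults so far: 2)
  step 4: ref 2 -> FAULT, frames=[5,1,2] (faults so far: 3)
  step 5: ref 1 -> HIT, frames=[5,1,2] (faults so far: 3)
  step 6: ref 4 -> FAULT, evict 5, frames=[4,1,2] (faults so far: 4)
  step 7: ref 4 -> HIT, frames=[4,1,2] (faults so far: 4)
  step 8: ref 1 -> HIT, frames=[4,1,2] (faults so far: 4)
  step 9: ref 4 -> HIT, frames=[4,1,2] (faults so far: 4)
  step 10: ref 3 -> FAULT, evict 2, frames=[4,1,3] (faults so far: 5)
  step 11: ref 4 -> HIT, frames=[4,1,3] (faults so far: 5)
  step 12: ref 2 -> FAULT, evict 1, frames=[4,2,3] (faults so far: 6)
  step 13: ref 5 -> FAULT, evict 3, frames=[4,2,5] (faults so far: 7)
  step 14: ref 3 -> FAULT, evict 4, frames=[3,2,5] (faults so far: 8)
  LRU total faults: 8
--- Optimal ---
  step 0: ref 5 -> FAULT, frames=[5,-,-] (faults so far: 1)
  step 1: ref 1 -> FAULT, frames=[5,1,-] (faults so far: 2)
  step 2: ref 5 -> HIT, frames=[5,1,-] (faults so far: 2)
  step 3: ref 5 -> HIT, frames=[5,1,-] (faults so far: 2)
  step 4: ref 2 -> FAULT, frames=[5,1,2] (faults so far: 3)
  step 5: ref 1 -> HIT, frames=[5,1,2] (faults so far: 3)
  step 6: ref 4 -> FAULT, evict 5, frames=[4,1,2] (faults so far: 4)
  step 7: ref 4 -> HIT, frames=[4,1,2] (faults so far: 4)
  step 8: ref 1 -> HIT, frames=[4,1,2] (faults so far: 4)
  step 9: ref 4 -> HIT, frames=[4,1,2] (faults so far: 4)
  step 10: ref 3 -> FAULT, evict 1, frames=[4,3,2] (faults so far: 5)
  step 11: ref 4 -> HIT, frames=[4,3,2] (faults so far: 5)
  step 12: ref 2 -> HIT, frames=[4,3,2] (faults so far: 5)
  step 13: ref 5 -> FAULT, evict 2, frames=[4,3,5] (faults so far: 6)
  step 14: ref 3 -> HIT, frames=[4,3,5] (faults so far: 6)
  Optimal total faults: 6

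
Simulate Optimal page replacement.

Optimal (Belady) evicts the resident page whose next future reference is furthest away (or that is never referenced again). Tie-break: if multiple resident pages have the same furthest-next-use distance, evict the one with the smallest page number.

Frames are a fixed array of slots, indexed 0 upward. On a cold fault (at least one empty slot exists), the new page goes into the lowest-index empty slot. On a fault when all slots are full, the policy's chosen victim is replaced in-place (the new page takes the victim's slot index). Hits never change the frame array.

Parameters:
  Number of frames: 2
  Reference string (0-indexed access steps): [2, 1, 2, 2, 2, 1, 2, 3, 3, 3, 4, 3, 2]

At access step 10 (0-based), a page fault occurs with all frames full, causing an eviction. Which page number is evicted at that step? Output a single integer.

Step 0: ref 2 -> FAULT, frames=[2,-]
Step 1: ref 1 -> FAULT, frames=[2,1]
Step 2: ref 2 -> HIT, frames=[2,1]
Step 3: ref 2 -> HIT, frames=[2,1]
Step 4: ref 2 -> HIT, frames=[2,1]
Step 5: ref 1 -> HIT, frames=[2,1]
Step 6: ref 2 -> HIT, frames=[2,1]
Step 7: ref 3 -> FAULT, evict 1, frames=[2,3]
Step 8: ref 3 -> HIT, frames=[2,3]
Step 9: ref 3 -> HIT, frames=[2,3]
Step 10: ref 4 -> FAULT, evict 2, frames=[4,3]
At step 10: evicted page 2

Answer: 2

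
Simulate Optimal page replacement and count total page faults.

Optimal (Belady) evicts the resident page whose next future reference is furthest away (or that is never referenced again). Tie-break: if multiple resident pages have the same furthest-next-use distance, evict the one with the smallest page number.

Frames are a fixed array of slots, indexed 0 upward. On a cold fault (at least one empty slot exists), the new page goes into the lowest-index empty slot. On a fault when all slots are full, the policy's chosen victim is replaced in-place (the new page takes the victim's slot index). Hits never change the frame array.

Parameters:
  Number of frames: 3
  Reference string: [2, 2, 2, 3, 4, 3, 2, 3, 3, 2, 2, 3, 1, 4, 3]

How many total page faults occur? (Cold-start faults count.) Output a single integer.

Answer: 4

Derivation:
Step 0: ref 2 → FAULT, frames=[2,-,-]
Step 1: ref 2 → HIT, frames=[2,-,-]
Step 2: ref 2 → HIT, frames=[2,-,-]
Step 3: ref 3 → FAULT, frames=[2,3,-]
Step 4: ref 4 → FAULT, frames=[2,3,4]
Step 5: ref 3 → HIT, frames=[2,3,4]
Step 6: ref 2 → HIT, frames=[2,3,4]
Step 7: ref 3 → HIT, frames=[2,3,4]
Step 8: ref 3 → HIT, frames=[2,3,4]
Step 9: ref 2 → HIT, frames=[2,3,4]
Step 10: ref 2 → HIT, frames=[2,3,4]
Step 11: ref 3 → HIT, frames=[2,3,4]
Step 12: ref 1 → FAULT (evict 2), frames=[1,3,4]
Step 13: ref 4 → HIT, frames=[1,3,4]
Step 14: ref 3 → HIT, frames=[1,3,4]
Total faults: 4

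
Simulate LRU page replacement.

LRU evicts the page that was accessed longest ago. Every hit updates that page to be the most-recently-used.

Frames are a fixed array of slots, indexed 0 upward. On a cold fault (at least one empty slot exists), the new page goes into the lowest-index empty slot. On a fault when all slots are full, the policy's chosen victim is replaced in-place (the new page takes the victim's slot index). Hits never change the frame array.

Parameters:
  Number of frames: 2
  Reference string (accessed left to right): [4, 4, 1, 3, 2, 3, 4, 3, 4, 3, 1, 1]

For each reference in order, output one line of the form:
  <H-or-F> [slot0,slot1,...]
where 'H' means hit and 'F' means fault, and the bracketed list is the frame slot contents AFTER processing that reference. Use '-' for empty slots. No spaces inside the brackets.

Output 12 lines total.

F [4,-]
H [4,-]
F [4,1]
F [3,1]
F [3,2]
H [3,2]
F [3,4]
H [3,4]
H [3,4]
H [3,4]
F [3,1]
H [3,1]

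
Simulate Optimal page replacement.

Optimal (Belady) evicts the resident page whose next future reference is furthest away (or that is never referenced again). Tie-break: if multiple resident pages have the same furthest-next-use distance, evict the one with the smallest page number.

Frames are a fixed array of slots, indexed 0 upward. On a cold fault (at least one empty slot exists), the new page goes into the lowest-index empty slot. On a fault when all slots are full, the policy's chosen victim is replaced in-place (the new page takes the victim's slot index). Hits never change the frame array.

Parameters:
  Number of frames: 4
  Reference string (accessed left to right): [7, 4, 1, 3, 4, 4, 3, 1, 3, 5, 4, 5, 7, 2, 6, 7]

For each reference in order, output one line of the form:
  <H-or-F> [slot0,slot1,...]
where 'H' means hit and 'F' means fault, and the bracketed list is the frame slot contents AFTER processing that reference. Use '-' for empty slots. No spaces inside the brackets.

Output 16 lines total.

F [7,-,-,-]
F [7,4,-,-]
F [7,4,1,-]
F [7,4,1,3]
H [7,4,1,3]
H [7,4,1,3]
H [7,4,1,3]
H [7,4,1,3]
H [7,4,1,3]
F [7,4,5,3]
H [7,4,5,3]
H [7,4,5,3]
H [7,4,5,3]
F [7,4,5,2]
F [7,4,5,6]
H [7,4,5,6]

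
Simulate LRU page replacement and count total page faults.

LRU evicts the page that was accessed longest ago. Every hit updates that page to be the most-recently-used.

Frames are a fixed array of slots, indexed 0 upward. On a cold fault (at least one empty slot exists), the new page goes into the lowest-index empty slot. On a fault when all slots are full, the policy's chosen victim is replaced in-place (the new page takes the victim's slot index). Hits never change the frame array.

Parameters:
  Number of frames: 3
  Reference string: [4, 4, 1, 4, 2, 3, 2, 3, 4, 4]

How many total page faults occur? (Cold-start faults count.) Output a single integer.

Answer: 4

Derivation:
Step 0: ref 4 → FAULT, frames=[4,-,-]
Step 1: ref 4 → HIT, frames=[4,-,-]
Step 2: ref 1 → FAULT, frames=[4,1,-]
Step 3: ref 4 → HIT, frames=[4,1,-]
Step 4: ref 2 → FAULT, frames=[4,1,2]
Step 5: ref 3 → FAULT (evict 1), frames=[4,3,2]
Step 6: ref 2 → HIT, frames=[4,3,2]
Step 7: ref 3 → HIT, frames=[4,3,2]
Step 8: ref 4 → HIT, frames=[4,3,2]
Step 9: ref 4 → HIT, frames=[4,3,2]
Total faults: 4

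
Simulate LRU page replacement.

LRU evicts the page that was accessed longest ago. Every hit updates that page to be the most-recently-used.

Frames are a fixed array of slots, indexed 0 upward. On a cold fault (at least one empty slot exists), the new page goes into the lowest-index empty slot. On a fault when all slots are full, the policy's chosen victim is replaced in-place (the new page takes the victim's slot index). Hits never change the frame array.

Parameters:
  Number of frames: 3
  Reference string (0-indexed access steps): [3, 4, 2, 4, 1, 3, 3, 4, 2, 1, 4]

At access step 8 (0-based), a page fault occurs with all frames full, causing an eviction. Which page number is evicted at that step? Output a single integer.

Step 0: ref 3 -> FAULT, frames=[3,-,-]
Step 1: ref 4 -> FAULT, frames=[3,4,-]
Step 2: ref 2 -> FAULT, frames=[3,4,2]
Step 3: ref 4 -> HIT, frames=[3,4,2]
Step 4: ref 1 -> FAULT, evict 3, frames=[1,4,2]
Step 5: ref 3 -> FAULT, evict 2, frames=[1,4,3]
Step 6: ref 3 -> HIT, frames=[1,4,3]
Step 7: ref 4 -> HIT, frames=[1,4,3]
Step 8: ref 2 -> FAULT, evict 1, frames=[2,4,3]
At step 8: evicted page 1

Answer: 1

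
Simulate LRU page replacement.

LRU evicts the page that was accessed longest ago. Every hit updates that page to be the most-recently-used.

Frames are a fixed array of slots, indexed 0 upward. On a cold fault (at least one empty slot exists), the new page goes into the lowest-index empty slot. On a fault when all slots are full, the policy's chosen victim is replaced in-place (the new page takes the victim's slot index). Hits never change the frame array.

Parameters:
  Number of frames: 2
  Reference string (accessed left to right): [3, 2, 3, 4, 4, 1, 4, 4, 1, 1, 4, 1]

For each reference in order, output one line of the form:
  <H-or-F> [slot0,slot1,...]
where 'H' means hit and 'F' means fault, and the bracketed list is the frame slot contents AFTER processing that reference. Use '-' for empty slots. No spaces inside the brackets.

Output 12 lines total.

F [3,-]
F [3,2]
H [3,2]
F [3,4]
H [3,4]
F [1,4]
H [1,4]
H [1,4]
H [1,4]
H [1,4]
H [1,4]
H [1,4]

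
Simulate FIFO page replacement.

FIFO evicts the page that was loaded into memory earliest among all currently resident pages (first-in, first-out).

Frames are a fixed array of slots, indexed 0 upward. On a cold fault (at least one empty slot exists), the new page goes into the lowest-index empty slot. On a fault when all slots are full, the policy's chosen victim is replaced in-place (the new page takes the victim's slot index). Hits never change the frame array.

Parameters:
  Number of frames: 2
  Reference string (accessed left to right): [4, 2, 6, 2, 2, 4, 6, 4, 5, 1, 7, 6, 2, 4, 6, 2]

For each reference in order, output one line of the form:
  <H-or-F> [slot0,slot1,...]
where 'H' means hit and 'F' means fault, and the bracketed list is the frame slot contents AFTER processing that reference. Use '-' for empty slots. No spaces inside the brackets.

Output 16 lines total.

F [4,-]
F [4,2]
F [6,2]
H [6,2]
H [6,2]
F [6,4]
H [6,4]
H [6,4]
F [5,4]
F [5,1]
F [7,1]
F [7,6]
F [2,6]
F [2,4]
F [6,4]
F [6,2]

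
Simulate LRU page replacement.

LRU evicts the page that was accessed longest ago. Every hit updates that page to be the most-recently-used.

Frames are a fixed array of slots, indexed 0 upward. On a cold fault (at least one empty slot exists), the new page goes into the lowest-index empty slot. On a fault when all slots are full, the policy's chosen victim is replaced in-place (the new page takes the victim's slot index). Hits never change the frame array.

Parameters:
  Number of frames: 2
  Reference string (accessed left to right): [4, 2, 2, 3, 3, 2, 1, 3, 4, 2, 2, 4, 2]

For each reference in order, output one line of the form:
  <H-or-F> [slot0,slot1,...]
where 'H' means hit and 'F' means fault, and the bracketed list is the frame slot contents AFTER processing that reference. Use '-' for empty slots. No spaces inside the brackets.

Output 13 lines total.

F [4,-]
F [4,2]
H [4,2]
F [3,2]
H [3,2]
H [3,2]
F [1,2]
F [1,3]
F [4,3]
F [4,2]
H [4,2]
H [4,2]
H [4,2]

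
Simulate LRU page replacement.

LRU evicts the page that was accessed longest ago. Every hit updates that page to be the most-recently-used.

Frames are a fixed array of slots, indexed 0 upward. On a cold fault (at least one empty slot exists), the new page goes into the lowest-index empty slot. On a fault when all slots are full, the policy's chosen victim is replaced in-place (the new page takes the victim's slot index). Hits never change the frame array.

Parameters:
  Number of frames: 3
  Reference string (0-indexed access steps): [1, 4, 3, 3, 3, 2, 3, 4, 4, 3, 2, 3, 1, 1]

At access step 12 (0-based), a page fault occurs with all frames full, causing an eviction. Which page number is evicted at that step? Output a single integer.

Step 0: ref 1 -> FAULT, frames=[1,-,-]
Step 1: ref 4 -> FAULT, frames=[1,4,-]
Step 2: ref 3 -> FAULT, frames=[1,4,3]
Step 3: ref 3 -> HIT, frames=[1,4,3]
Step 4: ref 3 -> HIT, frames=[1,4,3]
Step 5: ref 2 -> FAULT, evict 1, frames=[2,4,3]
Step 6: ref 3 -> HIT, frames=[2,4,3]
Step 7: ref 4 -> HIT, frames=[2,4,3]
Step 8: ref 4 -> HIT, frames=[2,4,3]
Step 9: ref 3 -> HIT, frames=[2,4,3]
Step 10: ref 2 -> HIT, frames=[2,4,3]
Step 11: ref 3 -> HIT, frames=[2,4,3]
Step 12: ref 1 -> FAULT, evict 4, frames=[2,1,3]
At step 12: evicted page 4

Answer: 4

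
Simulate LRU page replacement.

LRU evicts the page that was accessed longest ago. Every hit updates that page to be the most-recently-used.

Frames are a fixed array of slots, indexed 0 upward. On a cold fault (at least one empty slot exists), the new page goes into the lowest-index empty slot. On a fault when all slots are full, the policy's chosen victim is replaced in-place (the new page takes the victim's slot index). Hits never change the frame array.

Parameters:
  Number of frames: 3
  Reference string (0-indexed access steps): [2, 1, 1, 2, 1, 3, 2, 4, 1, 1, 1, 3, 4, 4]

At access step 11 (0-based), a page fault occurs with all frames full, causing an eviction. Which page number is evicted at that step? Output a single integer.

Answer: 2

Derivation:
Step 0: ref 2 -> FAULT, frames=[2,-,-]
Step 1: ref 1 -> FAULT, frames=[2,1,-]
Step 2: ref 1 -> HIT, frames=[2,1,-]
Step 3: ref 2 -> HIT, frames=[2,1,-]
Step 4: ref 1 -> HIT, frames=[2,1,-]
Step 5: ref 3 -> FAULT, frames=[2,1,3]
Step 6: ref 2 -> HIT, frames=[2,1,3]
Step 7: ref 4 -> FAULT, evict 1, frames=[2,4,3]
Step 8: ref 1 -> FAULT, evict 3, frames=[2,4,1]
Step 9: ref 1 -> HIT, frames=[2,4,1]
Step 10: ref 1 -> HIT, frames=[2,4,1]
Step 11: ref 3 -> FAULT, evict 2, frames=[3,4,1]
At step 11: evicted page 2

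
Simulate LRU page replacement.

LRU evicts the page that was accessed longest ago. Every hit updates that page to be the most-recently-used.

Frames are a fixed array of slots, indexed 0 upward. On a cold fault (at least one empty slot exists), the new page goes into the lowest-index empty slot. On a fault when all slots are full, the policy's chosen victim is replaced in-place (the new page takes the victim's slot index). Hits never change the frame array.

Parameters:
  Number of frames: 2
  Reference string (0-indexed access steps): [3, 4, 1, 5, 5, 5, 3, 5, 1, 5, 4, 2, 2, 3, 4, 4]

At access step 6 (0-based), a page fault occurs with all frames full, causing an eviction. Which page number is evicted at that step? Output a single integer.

Step 0: ref 3 -> FAULT, frames=[3,-]
Step 1: ref 4 -> FAULT, frames=[3,4]
Step 2: ref 1 -> FAULT, evict 3, frames=[1,4]
Step 3: ref 5 -> FAULT, evict 4, frames=[1,5]
Step 4: ref 5 -> HIT, frames=[1,5]
Step 5: ref 5 -> HIT, frames=[1,5]
Step 6: ref 3 -> FAULT, evict 1, frames=[3,5]
At step 6: evicted page 1

Answer: 1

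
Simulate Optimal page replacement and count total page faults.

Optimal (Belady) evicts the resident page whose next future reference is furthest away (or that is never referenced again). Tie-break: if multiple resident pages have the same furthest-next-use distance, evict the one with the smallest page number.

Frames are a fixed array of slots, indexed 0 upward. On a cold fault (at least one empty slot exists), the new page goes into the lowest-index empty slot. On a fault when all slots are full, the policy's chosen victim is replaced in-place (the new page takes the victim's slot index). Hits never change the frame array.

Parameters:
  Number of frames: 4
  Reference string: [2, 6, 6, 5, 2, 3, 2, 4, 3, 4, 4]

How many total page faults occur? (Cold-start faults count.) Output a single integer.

Answer: 5

Derivation:
Step 0: ref 2 → FAULT, frames=[2,-,-,-]
Step 1: ref 6 → FAULT, frames=[2,6,-,-]
Step 2: ref 6 → HIT, frames=[2,6,-,-]
Step 3: ref 5 → FAULT, frames=[2,6,5,-]
Step 4: ref 2 → HIT, frames=[2,6,5,-]
Step 5: ref 3 → FAULT, frames=[2,6,5,3]
Step 6: ref 2 → HIT, frames=[2,6,5,3]
Step 7: ref 4 → FAULT (evict 2), frames=[4,6,5,3]
Step 8: ref 3 → HIT, frames=[4,6,5,3]
Step 9: ref 4 → HIT, frames=[4,6,5,3]
Step 10: ref 4 → HIT, frames=[4,6,5,3]
Total faults: 5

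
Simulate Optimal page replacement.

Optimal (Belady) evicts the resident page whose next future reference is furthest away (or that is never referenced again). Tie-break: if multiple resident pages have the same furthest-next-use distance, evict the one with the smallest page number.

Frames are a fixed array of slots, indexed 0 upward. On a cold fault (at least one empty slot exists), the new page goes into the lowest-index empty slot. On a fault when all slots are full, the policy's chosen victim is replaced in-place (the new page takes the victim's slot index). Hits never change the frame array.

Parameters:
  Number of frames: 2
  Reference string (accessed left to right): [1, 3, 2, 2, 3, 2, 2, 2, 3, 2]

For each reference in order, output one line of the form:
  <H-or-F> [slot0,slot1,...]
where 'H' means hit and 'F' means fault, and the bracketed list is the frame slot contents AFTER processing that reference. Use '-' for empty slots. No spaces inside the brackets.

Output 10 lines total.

F [1,-]
F [1,3]
F [2,3]
H [2,3]
H [2,3]
H [2,3]
H [2,3]
H [2,3]
H [2,3]
H [2,3]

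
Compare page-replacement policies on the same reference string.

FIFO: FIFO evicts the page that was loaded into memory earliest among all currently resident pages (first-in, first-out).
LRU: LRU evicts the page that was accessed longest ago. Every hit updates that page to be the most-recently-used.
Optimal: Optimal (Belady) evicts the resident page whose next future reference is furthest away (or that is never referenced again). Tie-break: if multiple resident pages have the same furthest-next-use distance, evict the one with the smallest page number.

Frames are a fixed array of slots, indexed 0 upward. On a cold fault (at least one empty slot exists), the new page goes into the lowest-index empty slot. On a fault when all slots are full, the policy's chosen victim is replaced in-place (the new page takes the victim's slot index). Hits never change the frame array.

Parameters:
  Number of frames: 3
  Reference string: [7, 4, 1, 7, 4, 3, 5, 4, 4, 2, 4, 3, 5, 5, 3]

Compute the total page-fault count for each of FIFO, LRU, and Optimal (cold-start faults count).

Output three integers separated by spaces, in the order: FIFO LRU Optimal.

Answer: 9 8 7

Derivation:
--- FIFO ---
  step 0: ref 7 -> FAULT, frames=[7,-,-] (faults so far: 1)
  step 1: ref 4 -> FAULT, frames=[7,4,-] (faults so far: 2)
  step 2: ref 1 -> FAULT, frames=[7,4,1] (faults so far: 3)
  step 3: ref 7 -> HIT, frames=[7,4,1] (faults so far: 3)
  step 4: ref 4 -> HIT, frames=[7,4,1] (faults so far: 3)
  step 5: ref 3 -> FAULT, evict 7, frames=[3,4,1] (faults so far: 4)
  step 6: ref 5 -> FAULT, evict 4, frames=[3,5,1] (faults so far: 5)
  step 7: ref 4 -> FAULT, evict 1, frames=[3,5,4] (faults so far: 6)
  step 8: ref 4 -> HIT, frames=[3,5,4] (faults so far: 6)
  step 9: ref 2 -> FAULT, evict 3, frames=[2,5,4] (faults so far: 7)
  step 10: ref 4 -> HIT, frames=[2,5,4] (faults so far: 7)
  step 11: ref 3 -> FAULT, evict 5, frames=[2,3,4] (faults so far: 8)
  step 12: ref 5 -> FAULT, evict 4, frames=[2,3,5] (faults so far: 9)
  step 13: ref 5 -> HIT, frames=[2,3,5] (faults so far: 9)
  step 14: ref 3 -> HIT, frames=[2,3,5] (faults so far: 9)
  FIFO total faults: 9
--- LRU ---
  step 0: ref 7 -> FAULT, frames=[7,-,-] (faults so far: 1)
  step 1: ref 4 -> FAULT, frames=[7,4,-] (faults so far: 2)
  step 2: ref 1 -> FAULT, frames=[7,4,1] (faults so far: 3)
  step 3: ref 7 -> HIT, frames=[7,4,1] (faults so far: 3)
  step 4: ref 4 -> HIT, frames=[7,4,1] (faults so far: 3)
  step 5: ref 3 -> FAULT, evict 1, frames=[7,4,3] (faults so far: 4)
  step 6: ref 5 -> FAULT, evict 7, frames=[5,4,3] (faults so far: 5)
  step 7: ref 4 -> HIT, frames=[5,4,3] (faults so far: 5)
  step 8: ref 4 -> HIT, frames=[5,4,3] (faults so far: 5)
  step 9: ref 2 -> FAULT, evict 3, frames=[5,4,2] (faults so far: 6)
  step 10: ref 4 -> HIT, frames=[5,4,2] (faults so far: 6)
  step 11: ref 3 -> FAULT, evict 5, frames=[3,4,2] (faults so far: 7)
  step 12: ref 5 -> FAULT, evict 2, frames=[3,4,5] (faults so far: 8)
  step 13: ref 5 -> HIT, frames=[3,4,5] (faults so far: 8)
  step 14: ref 3 -> HIT, frames=[3,4,5] (faults so far: 8)
  LRU total faults: 8
--- Optimal ---
  step 0: ref 7 -> FAULT, frames=[7,-,-] (faults so far: 1)
  step 1: ref 4 -> FAULT, frames=[7,4,-] (faults so far: 2)
  step 2: ref 1 -> FAULT, frames=[7,4,1] (faults so far: 3)
  step 3: ref 7 -> HIT, frames=[7,4,1] (faults so far: 3)
  step 4: ref 4 -> HIT, frames=[7,4,1] (faults so far: 3)
  step 5: ref 3 -> FAULT, evict 1, frames=[7,4,3] (faults so far: 4)
  step 6: ref 5 -> FAULT, evict 7, frames=[5,4,3] (faults so far: 5)
  step 7: ref 4 -> HIT, frames=[5,4,3] (faults so far: 5)
  step 8: ref 4 -> HIT, frames=[5,4,3] (faults so far: 5)
  step 9: ref 2 -> FAULT, evict 5, frames=[2,4,3] (faults so far: 6)
  step 10: ref 4 -> HIT, frames=[2,4,3] (faults so far: 6)
  step 11: ref 3 -> HIT, frames=[2,4,3] (faults so far: 6)
  step 12: ref 5 -> FAULT, evict 2, frames=[5,4,3] (faults so far: 7)
  step 13: ref 5 -> HIT, frames=[5,4,3] (faults so far: 7)
  step 14: ref 3 -> HIT, frames=[5,4,3] (faults so far: 7)
  Optimal total faults: 7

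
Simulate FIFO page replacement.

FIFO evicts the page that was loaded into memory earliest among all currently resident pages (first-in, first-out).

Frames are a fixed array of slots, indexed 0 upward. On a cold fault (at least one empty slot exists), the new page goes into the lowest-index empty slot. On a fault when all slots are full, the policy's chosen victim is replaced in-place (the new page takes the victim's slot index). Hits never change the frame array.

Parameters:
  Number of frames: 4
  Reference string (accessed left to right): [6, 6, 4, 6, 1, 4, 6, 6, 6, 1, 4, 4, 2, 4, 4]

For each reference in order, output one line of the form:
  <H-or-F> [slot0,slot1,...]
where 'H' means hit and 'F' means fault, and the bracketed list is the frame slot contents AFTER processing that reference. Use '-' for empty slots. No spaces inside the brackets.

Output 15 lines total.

F [6,-,-,-]
H [6,-,-,-]
F [6,4,-,-]
H [6,4,-,-]
F [6,4,1,-]
H [6,4,1,-]
H [6,4,1,-]
H [6,4,1,-]
H [6,4,1,-]
H [6,4,1,-]
H [6,4,1,-]
H [6,4,1,-]
F [6,4,1,2]
H [6,4,1,2]
H [6,4,1,2]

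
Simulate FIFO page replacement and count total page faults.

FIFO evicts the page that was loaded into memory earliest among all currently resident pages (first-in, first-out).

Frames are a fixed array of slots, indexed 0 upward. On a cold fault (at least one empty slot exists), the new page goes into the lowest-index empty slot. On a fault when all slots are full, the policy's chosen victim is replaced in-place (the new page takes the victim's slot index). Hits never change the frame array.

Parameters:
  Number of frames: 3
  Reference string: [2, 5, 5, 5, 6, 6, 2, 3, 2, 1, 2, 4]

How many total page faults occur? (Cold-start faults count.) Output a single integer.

Answer: 7

Derivation:
Step 0: ref 2 → FAULT, frames=[2,-,-]
Step 1: ref 5 → FAULT, frames=[2,5,-]
Step 2: ref 5 → HIT, frames=[2,5,-]
Step 3: ref 5 → HIT, frames=[2,5,-]
Step 4: ref 6 → FAULT, frames=[2,5,6]
Step 5: ref 6 → HIT, frames=[2,5,6]
Step 6: ref 2 → HIT, frames=[2,5,6]
Step 7: ref 3 → FAULT (evict 2), frames=[3,5,6]
Step 8: ref 2 → FAULT (evict 5), frames=[3,2,6]
Step 9: ref 1 → FAULT (evict 6), frames=[3,2,1]
Step 10: ref 2 → HIT, frames=[3,2,1]
Step 11: ref 4 → FAULT (evict 3), frames=[4,2,1]
Total faults: 7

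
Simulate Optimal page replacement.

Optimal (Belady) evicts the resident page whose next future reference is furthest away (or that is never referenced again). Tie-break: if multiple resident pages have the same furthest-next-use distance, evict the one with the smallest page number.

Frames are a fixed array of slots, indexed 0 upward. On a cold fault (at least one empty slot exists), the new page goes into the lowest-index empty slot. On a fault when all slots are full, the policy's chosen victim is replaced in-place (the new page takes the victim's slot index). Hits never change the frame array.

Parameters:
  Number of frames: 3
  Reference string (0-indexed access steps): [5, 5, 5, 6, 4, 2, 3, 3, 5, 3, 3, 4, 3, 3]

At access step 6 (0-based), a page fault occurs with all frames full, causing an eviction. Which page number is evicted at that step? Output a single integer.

Step 0: ref 5 -> FAULT, frames=[5,-,-]
Step 1: ref 5 -> HIT, frames=[5,-,-]
Step 2: ref 5 -> HIT, frames=[5,-,-]
Step 3: ref 6 -> FAULT, frames=[5,6,-]
Step 4: ref 4 -> FAULT, frames=[5,6,4]
Step 5: ref 2 -> FAULT, evict 6, frames=[5,2,4]
Step 6: ref 3 -> FAULT, evict 2, frames=[5,3,4]
At step 6: evicted page 2

Answer: 2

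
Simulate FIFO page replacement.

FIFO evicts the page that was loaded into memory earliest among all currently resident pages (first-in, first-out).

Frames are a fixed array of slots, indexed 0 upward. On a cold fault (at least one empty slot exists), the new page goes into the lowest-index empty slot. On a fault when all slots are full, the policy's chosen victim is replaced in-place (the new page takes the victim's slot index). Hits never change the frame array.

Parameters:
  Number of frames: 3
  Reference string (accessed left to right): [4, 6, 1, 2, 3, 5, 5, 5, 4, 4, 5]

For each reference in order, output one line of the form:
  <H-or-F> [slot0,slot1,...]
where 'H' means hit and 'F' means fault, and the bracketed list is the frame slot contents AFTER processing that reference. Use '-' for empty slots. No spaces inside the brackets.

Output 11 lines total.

F [4,-,-]
F [4,6,-]
F [4,6,1]
F [2,6,1]
F [2,3,1]
F [2,3,5]
H [2,3,5]
H [2,3,5]
F [4,3,5]
H [4,3,5]
H [4,3,5]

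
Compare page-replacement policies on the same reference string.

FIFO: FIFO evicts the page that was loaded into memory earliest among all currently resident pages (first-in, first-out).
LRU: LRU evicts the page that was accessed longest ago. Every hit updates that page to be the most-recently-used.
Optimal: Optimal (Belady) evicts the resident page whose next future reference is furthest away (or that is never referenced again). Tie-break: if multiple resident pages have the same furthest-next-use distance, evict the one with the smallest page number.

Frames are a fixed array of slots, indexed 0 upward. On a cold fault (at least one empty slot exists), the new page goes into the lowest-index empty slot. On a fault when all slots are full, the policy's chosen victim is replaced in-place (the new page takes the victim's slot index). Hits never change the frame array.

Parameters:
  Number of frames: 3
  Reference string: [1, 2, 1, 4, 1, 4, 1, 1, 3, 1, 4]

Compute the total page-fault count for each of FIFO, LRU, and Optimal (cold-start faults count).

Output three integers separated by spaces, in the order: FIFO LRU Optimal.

Answer: 5 4 4

Derivation:
--- FIFO ---
  step 0: ref 1 -> FAULT, frames=[1,-,-] (faults so far: 1)
  step 1: ref 2 -> FAULT, frames=[1,2,-] (faults so far: 2)
  step 2: ref 1 -> HIT, frames=[1,2,-] (faults so far: 2)
  step 3: ref 4 -> FAULT, frames=[1,2,4] (faults so far: 3)
  step 4: ref 1 -> HIT, frames=[1,2,4] (faults so far: 3)
  step 5: ref 4 -> HIT, frames=[1,2,4] (faults so far: 3)
  step 6: ref 1 -> HIT, frames=[1,2,4] (faults so far: 3)
  step 7: ref 1 -> HIT, frames=[1,2,4] (faults so far: 3)
  step 8: ref 3 -> FAULT, evict 1, frames=[3,2,4] (faults so far: 4)
  step 9: ref 1 -> FAULT, evict 2, frames=[3,1,4] (faults so far: 5)
  step 10: ref 4 -> HIT, frames=[3,1,4] (faults so far: 5)
  FIFO total faults: 5
--- LRU ---
  step 0: ref 1 -> FAULT, frames=[1,-,-] (faults so far: 1)
  step 1: ref 2 -> FAULT, frames=[1,2,-] (faults so far: 2)
  step 2: ref 1 -> HIT, frames=[1,2,-] (faults so far: 2)
  step 3: ref 4 -> FAULT, frames=[1,2,4] (faults so far: 3)
  step 4: ref 1 -> HIT, frames=[1,2,4] (faults so far: 3)
  step 5: ref 4 -> HIT, frames=[1,2,4] (faults so far: 3)
  step 6: ref 1 -> HIT, frames=[1,2,4] (faults so far: 3)
  step 7: ref 1 -> HIT, frames=[1,2,4] (faults so far: 3)
  step 8: ref 3 -> FAULT, evict 2, frames=[1,3,4] (faults so far: 4)
  step 9: ref 1 -> HIT, frames=[1,3,4] (faults so far: 4)
  step 10: ref 4 -> HIT, frames=[1,3,4] (faults so far: 4)
  LRU total faults: 4
--- Optimal ---
  step 0: ref 1 -> FAULT, frames=[1,-,-] (faults so far: 1)
  step 1: ref 2 -> FAULT, frames=[1,2,-] (faults so far: 2)
  step 2: ref 1 -> HIT, frames=[1,2,-] (faults so far: 2)
  step 3: ref 4 -> FAULT, frames=[1,2,4] (faults so far: 3)
  step 4: ref 1 -> HIT, frames=[1,2,4] (faults so far: 3)
  step 5: ref 4 -> HIT, frames=[1,2,4] (faults so far: 3)
  step 6: ref 1 -> HIT, frames=[1,2,4] (faults so far: 3)
  step 7: ref 1 -> HIT, frames=[1,2,4] (faults so far: 3)
  step 8: ref 3 -> FAULT, evict 2, frames=[1,3,4] (faults so far: 4)
  step 9: ref 1 -> HIT, frames=[1,3,4] (faults so far: 4)
  step 10: ref 4 -> HIT, frames=[1,3,4] (faults so far: 4)
  Optimal total faults: 4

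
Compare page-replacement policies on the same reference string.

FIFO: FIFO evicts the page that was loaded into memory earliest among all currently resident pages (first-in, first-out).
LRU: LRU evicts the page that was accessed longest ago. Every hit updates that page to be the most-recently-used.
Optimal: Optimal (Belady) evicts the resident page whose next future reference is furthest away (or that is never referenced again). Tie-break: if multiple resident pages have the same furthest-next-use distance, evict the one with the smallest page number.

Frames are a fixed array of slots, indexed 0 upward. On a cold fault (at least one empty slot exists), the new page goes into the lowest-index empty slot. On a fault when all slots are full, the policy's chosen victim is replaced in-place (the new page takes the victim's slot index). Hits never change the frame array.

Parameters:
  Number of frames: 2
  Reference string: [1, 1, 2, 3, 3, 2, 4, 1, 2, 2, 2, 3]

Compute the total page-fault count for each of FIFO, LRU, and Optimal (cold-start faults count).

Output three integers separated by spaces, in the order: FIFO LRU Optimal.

--- FIFO ---
  step 0: ref 1 -> FAULT, frames=[1,-] (faults so far: 1)
  step 1: ref 1 -> HIT, frames=[1,-] (faults so far: 1)
  step 2: ref 2 -> FAULT, frames=[1,2] (faults so far: 2)
  step 3: ref 3 -> FAULT, evict 1, frames=[3,2] (faults so far: 3)
  step 4: ref 3 -> HIT, frames=[3,2] (faults so far: 3)
  step 5: ref 2 -> HIT, frames=[3,2] (faults so far: 3)
  step 6: ref 4 -> FAULT, evict 2, frames=[3,4] (faults so far: 4)
  step 7: ref 1 -> FAULT, evict 3, frames=[1,4] (faults so far: 5)
  step 8: ref 2 -> FAULT, evict 4, frames=[1,2] (faults so far: 6)
  step 9: ref 2 -> HIT, frames=[1,2] (faults so far: 6)
  step 10: ref 2 -> HIT, frames=[1,2] (faults so far: 6)
  step 11: ref 3 -> FAULT, evict 1, frames=[3,2] (faults so far: 7)
  FIFO total faults: 7
--- LRU ---
  step 0: ref 1 -> FAULT, frames=[1,-] (faults so far: 1)
  step 1: ref 1 -> HIT, frames=[1,-] (faults so far: 1)
  step 2: ref 2 -> FAULT, frames=[1,2] (faults so far: 2)
  step 3: ref 3 -> FAULT, evict 1, frames=[3,2] (faults so far: 3)
  step 4: ref 3 -> HIT, frames=[3,2] (faults so far: 3)
  step 5: ref 2 -> HIT, frames=[3,2] (faults so far: 3)
  step 6: ref 4 -> FAULT, evict 3, frames=[4,2] (faults so far: 4)
  step 7: ref 1 -> FAULT, evict 2, frames=[4,1] (faults so far: 5)
  step 8: ref 2 -> FAULT, evict 4, frames=[2,1] (faults so far: 6)
  step 9: ref 2 -> HIT, frames=[2,1] (faults so far: 6)
  step 10: ref 2 -> HIT, frames=[2,1] (faults so far: 6)
  step 11: ref 3 -> FAULT, evict 1, frames=[2,3] (faults so far: 7)
  LRU total faults: 7
--- Optimal ---
  step 0: ref 1 -> FAULT, frames=[1,-] (faults so far: 1)
  step 1: ref 1 -> HIT, frames=[1,-] (faults so far: 1)
  step 2: ref 2 -> FAULT, frames=[1,2] (faults so far: 2)
  step 3: ref 3 -> FAULT, evict 1, frames=[3,2] (faults so far: 3)
  step 4: ref 3 -> HIT, frames=[3,2] (faults so far: 3)
  step 5: ref 2 -> HIT, frames=[3,2] (faults so far: 3)
  step 6: ref 4 -> FAULT, evict 3, frames=[4,2] (faults so far: 4)
  step 7: ref 1 -> FAULT, evict 4, frames=[1,2] (faults so far: 5)
  step 8: ref 2 -> HIT, frames=[1,2] (faults so far: 5)
  step 9: ref 2 -> HIT, frames=[1,2] (faults so far: 5)
  step 10: ref 2 -> HIT, frames=[1,2] (faults so far: 5)
  step 11: ref 3 -> FAULT, evict 1, frames=[3,2] (faults so far: 6)
  Optimal total faults: 6

Answer: 7 7 6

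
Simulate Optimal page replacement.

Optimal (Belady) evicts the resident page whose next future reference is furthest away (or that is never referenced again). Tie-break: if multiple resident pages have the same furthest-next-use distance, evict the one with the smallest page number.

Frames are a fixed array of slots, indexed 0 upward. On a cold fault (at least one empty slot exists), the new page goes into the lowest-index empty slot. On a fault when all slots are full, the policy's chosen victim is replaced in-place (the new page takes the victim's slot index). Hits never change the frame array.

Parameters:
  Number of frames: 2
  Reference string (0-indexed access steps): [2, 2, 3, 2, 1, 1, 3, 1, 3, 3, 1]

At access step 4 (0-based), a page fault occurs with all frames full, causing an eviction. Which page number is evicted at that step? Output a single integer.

Step 0: ref 2 -> FAULT, frames=[2,-]
Step 1: ref 2 -> HIT, frames=[2,-]
Step 2: ref 3 -> FAULT, frames=[2,3]
Step 3: ref 2 -> HIT, frames=[2,3]
Step 4: ref 1 -> FAULT, evict 2, frames=[1,3]
At step 4: evicted page 2

Answer: 2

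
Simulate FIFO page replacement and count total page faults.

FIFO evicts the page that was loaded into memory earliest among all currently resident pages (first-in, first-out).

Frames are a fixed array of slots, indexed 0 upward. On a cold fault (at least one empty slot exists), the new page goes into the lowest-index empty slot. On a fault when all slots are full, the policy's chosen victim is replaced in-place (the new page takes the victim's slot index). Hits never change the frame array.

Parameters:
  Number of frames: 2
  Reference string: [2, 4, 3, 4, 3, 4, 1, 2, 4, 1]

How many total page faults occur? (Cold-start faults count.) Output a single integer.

Answer: 7

Derivation:
Step 0: ref 2 → FAULT, frames=[2,-]
Step 1: ref 4 → FAULT, frames=[2,4]
Step 2: ref 3 → FAULT (evict 2), frames=[3,4]
Step 3: ref 4 → HIT, frames=[3,4]
Step 4: ref 3 → HIT, frames=[3,4]
Step 5: ref 4 → HIT, frames=[3,4]
Step 6: ref 1 → FAULT (evict 4), frames=[3,1]
Step 7: ref 2 → FAULT (evict 3), frames=[2,1]
Step 8: ref 4 → FAULT (evict 1), frames=[2,4]
Step 9: ref 1 → FAULT (evict 2), frames=[1,4]
Total faults: 7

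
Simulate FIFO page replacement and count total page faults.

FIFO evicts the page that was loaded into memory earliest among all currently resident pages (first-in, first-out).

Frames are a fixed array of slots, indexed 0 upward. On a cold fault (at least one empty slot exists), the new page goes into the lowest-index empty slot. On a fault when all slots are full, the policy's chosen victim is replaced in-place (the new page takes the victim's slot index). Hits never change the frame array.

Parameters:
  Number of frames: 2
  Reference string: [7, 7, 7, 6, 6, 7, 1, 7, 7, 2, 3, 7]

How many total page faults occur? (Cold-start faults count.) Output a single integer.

Step 0: ref 7 → FAULT, frames=[7,-]
Step 1: ref 7 → HIT, frames=[7,-]
Step 2: ref 7 → HIT, frames=[7,-]
Step 3: ref 6 → FAULT, frames=[7,6]
Step 4: ref 6 → HIT, frames=[7,6]
Step 5: ref 7 → HIT, frames=[7,6]
Step 6: ref 1 → FAULT (evict 7), frames=[1,6]
Step 7: ref 7 → FAULT (evict 6), frames=[1,7]
Step 8: ref 7 → HIT, frames=[1,7]
Step 9: ref 2 → FAULT (evict 1), frames=[2,7]
Step 10: ref 3 → FAULT (evict 7), frames=[2,3]
Step 11: ref 7 → FAULT (evict 2), frames=[7,3]
Total faults: 7

Answer: 7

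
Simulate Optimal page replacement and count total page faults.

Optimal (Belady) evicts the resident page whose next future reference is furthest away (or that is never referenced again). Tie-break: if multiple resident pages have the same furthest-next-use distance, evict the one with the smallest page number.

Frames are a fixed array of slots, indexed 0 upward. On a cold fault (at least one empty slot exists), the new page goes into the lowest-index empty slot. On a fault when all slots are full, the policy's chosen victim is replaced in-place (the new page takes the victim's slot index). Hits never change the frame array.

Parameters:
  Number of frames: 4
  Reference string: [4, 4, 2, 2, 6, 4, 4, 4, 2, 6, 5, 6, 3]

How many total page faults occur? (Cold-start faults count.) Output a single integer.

Answer: 5

Derivation:
Step 0: ref 4 → FAULT, frames=[4,-,-,-]
Step 1: ref 4 → HIT, frames=[4,-,-,-]
Step 2: ref 2 → FAULT, frames=[4,2,-,-]
Step 3: ref 2 → HIT, frames=[4,2,-,-]
Step 4: ref 6 → FAULT, frames=[4,2,6,-]
Step 5: ref 4 → HIT, frames=[4,2,6,-]
Step 6: ref 4 → HIT, frames=[4,2,6,-]
Step 7: ref 4 → HIT, frames=[4,2,6,-]
Step 8: ref 2 → HIT, frames=[4,2,6,-]
Step 9: ref 6 → HIT, frames=[4,2,6,-]
Step 10: ref 5 → FAULT, frames=[4,2,6,5]
Step 11: ref 6 → HIT, frames=[4,2,6,5]
Step 12: ref 3 → FAULT (evict 2), frames=[4,3,6,5]
Total faults: 5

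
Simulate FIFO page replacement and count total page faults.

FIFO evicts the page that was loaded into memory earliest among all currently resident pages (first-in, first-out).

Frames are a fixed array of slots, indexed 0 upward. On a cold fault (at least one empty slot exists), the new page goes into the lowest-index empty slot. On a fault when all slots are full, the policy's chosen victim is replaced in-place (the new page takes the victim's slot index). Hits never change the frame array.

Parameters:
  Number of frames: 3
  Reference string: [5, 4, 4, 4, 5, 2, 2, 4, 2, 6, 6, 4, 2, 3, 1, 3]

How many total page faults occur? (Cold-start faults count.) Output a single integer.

Step 0: ref 5 → FAULT, frames=[5,-,-]
Step 1: ref 4 → FAULT, frames=[5,4,-]
Step 2: ref 4 → HIT, frames=[5,4,-]
Step 3: ref 4 → HIT, frames=[5,4,-]
Step 4: ref 5 → HIT, frames=[5,4,-]
Step 5: ref 2 → FAULT, frames=[5,4,2]
Step 6: ref 2 → HIT, frames=[5,4,2]
Step 7: ref 4 → HIT, frames=[5,4,2]
Step 8: ref 2 → HIT, frames=[5,4,2]
Step 9: ref 6 → FAULT (evict 5), frames=[6,4,2]
Step 10: ref 6 → HIT, frames=[6,4,2]
Step 11: ref 4 → HIT, frames=[6,4,2]
Step 12: ref 2 → HIT, frames=[6,4,2]
Step 13: ref 3 → FAULT (evict 4), frames=[6,3,2]
Step 14: ref 1 → FAULT (evict 2), frames=[6,3,1]
Step 15: ref 3 → HIT, frames=[6,3,1]
Total faults: 6

Answer: 6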